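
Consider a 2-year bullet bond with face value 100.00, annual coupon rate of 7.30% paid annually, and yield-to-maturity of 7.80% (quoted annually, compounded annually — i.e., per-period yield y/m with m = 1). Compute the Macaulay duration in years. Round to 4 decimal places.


Answer: Macaulay duration = 1.9317 years

Derivation:
Coupon per period c = face * coupon_rate / m = 7.300000
Periods per year m = 1; per-period yield y/m = 0.078000
Number of cashflows N = 2
Cashflows (t years, CF_t, discount factor 1/(1+y/m)^(m*t), PV):
  t = 1.0000: CF_t = 7.300000, DF = 0.927644, PV = 6.771800
  t = 2.0000: CF_t = 107.300000, DF = 0.860523, PV = 92.334117
Price P = sum_t PV_t = 99.105917
Macaulay numerator sum_t t * PV_t:
  t * PV_t at t = 1.0000: 6.771800
  t * PV_t at t = 2.0000: 184.668234
Macaulay duration D = (sum_t t * PV_t) / P = 191.440034 / 99.105917 = 1.931671


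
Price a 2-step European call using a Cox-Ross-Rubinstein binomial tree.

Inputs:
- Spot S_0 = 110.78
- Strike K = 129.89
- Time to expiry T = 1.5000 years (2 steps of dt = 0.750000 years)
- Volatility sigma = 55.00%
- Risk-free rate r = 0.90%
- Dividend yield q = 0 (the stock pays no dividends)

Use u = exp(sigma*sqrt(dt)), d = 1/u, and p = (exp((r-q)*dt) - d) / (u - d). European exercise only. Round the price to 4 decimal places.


dt = T/N = 0.750000
u = exp(sigma*sqrt(dt)) = 1.610128; d = 1/u = 0.621068
p = (exp((r-q)*dt) - d) / (u - d) = 0.389971
Discount per step: exp(-r*dt) = 0.993273
Stock lattice S(k, i) with i counting down-moves:
  k=0: S(0,0) = 110.7800
  k=1: S(1,0) = 178.3700; S(1,1) = 68.8020
  k=2: S(2,0) = 287.1987; S(2,1) = 110.7800; S(2,2) = 42.7307
Terminal payoffs V(N, i) = max(S_T - K, 0):
  V(2,0) = 157.308667; V(2,1) = 0.000000; V(2,2) = 0.000000
Backward induction: V(k, i) = exp(-r*dt) * [p * V(k+1, i) + (1-p) * V(k+1, i+1)].
  V(1,0) = exp(-r*dt) * [p*157.308667 + (1-p)*0.000000] = 60.933074
  V(1,1) = exp(-r*dt) * [p*0.000000 + (1-p)*0.000000] = 0.000000
  V(0,0) = exp(-r*dt) * [p*60.933074 + (1-p)*0.000000] = 23.602256

Answer: Price = V(0,0) = 23.6023


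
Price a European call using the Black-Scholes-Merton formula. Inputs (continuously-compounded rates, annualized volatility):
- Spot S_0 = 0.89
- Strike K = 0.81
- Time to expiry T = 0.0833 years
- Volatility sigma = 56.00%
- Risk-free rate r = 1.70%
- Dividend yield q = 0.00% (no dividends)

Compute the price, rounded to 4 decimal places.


d1 = (ln(S/K) + (r - q + 0.5*sigma^2) * T) / (sigma * sqrt(T)) = 0.67232332
d2 = d1 - sigma * sqrt(T) = 0.51069758
exp(-rT) = 0.99858490; exp(-qT) = 1.00000000
C = S_0 * exp(-qT) * N(d1) - K * exp(-rT) * N(d2)
N(d1) = 0.74931106; N(d2) = 0.69521858
C = 0.8900 * 1.00000000 * 0.74931106 - 0.8100 * 0.99858490 * 0.69521858 = 0.1046

Answer: Price = 0.1046


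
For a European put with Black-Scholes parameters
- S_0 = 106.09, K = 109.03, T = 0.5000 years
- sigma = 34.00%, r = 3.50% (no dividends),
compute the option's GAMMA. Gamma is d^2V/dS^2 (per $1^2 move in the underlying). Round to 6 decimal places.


Answer: Gamma = 0.015592

Derivation:
d1 = 0.0792987676; d2 = -0.1611175380
phi(d1) = 0.3976899170; exp(-qT) = 1.0000000000; exp(-rT) = 0.9826522357
Gamma = exp(-qT) * phi(d1) / (S * sigma * sqrt(T)) = 1.0000000000 * 0.3976899170 / (106.0900 * 0.3400 * 0.7071067812) = 0.015592


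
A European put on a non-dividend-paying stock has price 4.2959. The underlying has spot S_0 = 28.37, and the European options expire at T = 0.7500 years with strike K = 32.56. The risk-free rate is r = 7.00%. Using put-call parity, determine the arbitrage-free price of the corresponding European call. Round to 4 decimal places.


Answer: Call price = 1.7712

Derivation:
Put-call parity: C - P = S_0 * exp(-qT) - K * exp(-rT).
S_0 * exp(-qT) = 28.3700 * 1.00000000 = 28.37000000
K * exp(-rT) = 32.5600 * 0.94885432 = 30.89469669
C = P + S*exp(-qT) - K*exp(-rT)
C = 4.2959 + 28.37000000 - 30.89469669 = 1.7712


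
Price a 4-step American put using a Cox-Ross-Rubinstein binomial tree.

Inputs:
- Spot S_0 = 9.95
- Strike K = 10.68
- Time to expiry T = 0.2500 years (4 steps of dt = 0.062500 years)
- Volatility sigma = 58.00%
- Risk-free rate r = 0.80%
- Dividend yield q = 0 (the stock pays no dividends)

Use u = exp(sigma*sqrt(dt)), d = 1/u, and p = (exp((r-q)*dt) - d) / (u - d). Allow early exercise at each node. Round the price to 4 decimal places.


dt = T/N = 0.062500
u = exp(sigma*sqrt(dt)) = 1.156040; d = 1/u = 0.865022
p = (exp((r-q)*dt) - d) / (u - d) = 0.465532
Discount per step: exp(-r*dt) = 0.999500
Stock lattice S(k, i) with i counting down-moves:
  k=0: S(0,0) = 9.9500
  k=1: S(1,0) = 11.5026; S(1,1) = 8.6070
  k=2: S(2,0) = 13.2975; S(2,1) = 9.9500; S(2,2) = 7.4452
  k=3: S(3,0) = 15.3724; S(3,1) = 11.5026; S(3,2) = 8.6070; S(3,3) = 6.4403
  k=4: S(4,0) = 17.7711; S(4,1) = 13.2975; S(4,2) = 9.9500; S(4,3) = 7.4452; S(4,4) = 5.5710
Terminal payoffs V(N, i) = max(K - S_T, 0):
  V(4,0) = 0.000000; V(4,1) = 0.000000; V(4,2) = 0.730000; V(4,3) = 3.234778; V(4,4) = 5.109011
Backward induction: V(k, i) = exp(-r*dt) * [p * V(k+1, i) + (1-p) * V(k+1, i+1)]; then take max(V_cont, immediate exercise) for American.
  V(3,0) = exp(-r*dt) * [p*0.000000 + (1-p)*0.000000] = 0.000000; exercise = 0.000000; V(3,0) = max -> 0.000000
  V(3,1) = exp(-r*dt) * [p*0.000000 + (1-p)*0.730000] = 0.389967; exercise = 0.000000; V(3,1) = max -> 0.389967
  V(3,2) = exp(-r*dt) * [p*0.730000 + (1-p)*3.234778] = 2.067690; exercise = 2.073028; V(3,2) = max -> 2.073028
  V(3,3) = exp(-r*dt) * [p*3.234778 + (1-p)*5.109011] = 4.234378; exercise = 4.239717; V(3,3) = max -> 4.239717
  V(2,0) = exp(-r*dt) * [p*0.000000 + (1-p)*0.389967] = 0.208321; exercise = 0.000000; V(2,0) = max -> 0.208321
  V(2,1) = exp(-r*dt) * [p*0.389967 + (1-p)*2.073028] = 1.288865; exercise = 0.730000; V(2,1) = max -> 1.288865
  V(2,2) = exp(-r*dt) * [p*2.073028 + (1-p)*4.239717] = 3.229439; exercise = 3.234778; V(2,2) = max -> 3.234778
  V(1,0) = exp(-r*dt) * [p*0.208321 + (1-p)*1.288865] = 0.785444; exercise = 0.000000; V(1,0) = max -> 0.785444
  V(1,1) = exp(-r*dt) * [p*1.288865 + (1-p)*3.234778] = 2.327729; exercise = 2.073028; V(1,1) = max -> 2.327729
  V(0,0) = exp(-r*dt) * [p*0.785444 + (1-p)*2.327729] = 1.608941; exercise = 0.730000; V(0,0) = max -> 1.608941

Answer: Price = V(0,0) = 1.6089


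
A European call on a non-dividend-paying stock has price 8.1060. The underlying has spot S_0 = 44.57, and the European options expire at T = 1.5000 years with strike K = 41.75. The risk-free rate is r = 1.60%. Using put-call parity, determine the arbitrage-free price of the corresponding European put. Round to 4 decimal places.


Answer: Put price = 4.2959

Derivation:
Put-call parity: C - P = S_0 * exp(-qT) - K * exp(-rT).
S_0 * exp(-qT) = 44.5700 * 1.00000000 = 44.57000000
K * exp(-rT) = 41.7500 * 0.97628571 = 40.75992838
P = C - S*exp(-qT) + K*exp(-rT)
P = 8.1060 - 44.57000000 + 40.75992838 = 4.2959


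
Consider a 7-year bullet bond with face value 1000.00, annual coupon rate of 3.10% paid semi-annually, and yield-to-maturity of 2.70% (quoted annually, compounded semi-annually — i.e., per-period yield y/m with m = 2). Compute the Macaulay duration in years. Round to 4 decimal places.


Coupon per period c = face * coupon_rate / m = 15.500000
Periods per year m = 2; per-period yield y/m = 0.013500
Number of cashflows N = 14
Cashflows (t years, CF_t, discount factor 1/(1+y/m)^(m*t), PV):
  t = 0.5000: CF_t = 15.500000, DF = 0.986680, PV = 15.293537
  t = 1.0000: CF_t = 15.500000, DF = 0.973537, PV = 15.089825
  t = 1.5000: CF_t = 15.500000, DF = 0.960569, PV = 14.888825
  t = 2.0000: CF_t = 15.500000, DF = 0.947774, PV = 14.690504
  t = 2.5000: CF_t = 15.500000, DF = 0.935150, PV = 14.494824
  t = 3.0000: CF_t = 15.500000, DF = 0.922694, PV = 14.301750
  t = 3.5000: CF_t = 15.500000, DF = 0.910403, PV = 14.111248
  t = 4.0000: CF_t = 15.500000, DF = 0.898276, PV = 13.923284
  t = 4.5000: CF_t = 15.500000, DF = 0.886311, PV = 13.737823
  t = 5.0000: CF_t = 15.500000, DF = 0.874505, PV = 13.554833
  t = 5.5000: CF_t = 15.500000, DF = 0.862857, PV = 13.374280
  t = 6.0000: CF_t = 15.500000, DF = 0.851363, PV = 13.196132
  t = 6.5000: CF_t = 15.500000, DF = 0.840023, PV = 13.020357
  t = 7.0000: CF_t = 1015.500000, DF = 0.828834, PV = 841.680732
Price P = sum_t PV_t = 1025.357954
Macaulay numerator sum_t t * PV_t:
  t * PV_t at t = 0.5000: 7.646769
  t * PV_t at t = 1.0000: 15.089825
  t * PV_t at t = 1.5000: 22.333238
  t * PV_t at t = 2.0000: 29.381007
  t * PV_t at t = 2.5000: 36.237059
  t * PV_t at t = 3.0000: 42.905250
  t * PV_t at t = 3.5000: 49.389368
  t * PV_t at t = 4.0000: 55.693135
  t * PV_t at t = 4.5000: 61.820204
  t * PV_t at t = 5.0000: 67.774164
  t * PV_t at t = 5.5000: 73.558541
  t * PV_t at t = 6.0000: 79.176794
  t * PV_t at t = 6.5000: 84.632324
  t * PV_t at t = 7.0000: 5891.765125
Macaulay duration D = (sum_t t * PV_t) / P = 6517.402802 / 1025.357954 = 6.356222

Answer: Macaulay duration = 6.3562 years


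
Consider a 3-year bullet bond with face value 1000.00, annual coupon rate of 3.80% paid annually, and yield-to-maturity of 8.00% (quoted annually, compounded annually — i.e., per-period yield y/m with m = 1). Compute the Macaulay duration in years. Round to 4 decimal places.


Coupon per period c = face * coupon_rate / m = 38.000000
Periods per year m = 1; per-period yield y/m = 0.080000
Number of cashflows N = 3
Cashflows (t years, CF_t, discount factor 1/(1+y/m)^(m*t), PV):
  t = 1.0000: CF_t = 38.000000, DF = 0.925926, PV = 35.185185
  t = 2.0000: CF_t = 38.000000, DF = 0.857339, PV = 32.578875
  t = 3.0000: CF_t = 1038.000000, DF = 0.793832, PV = 823.997866
Price P = sum_t PV_t = 891.761927
Macaulay numerator sum_t t * PV_t:
  t * PV_t at t = 1.0000: 35.185185
  t * PV_t at t = 2.0000: 65.157750
  t * PV_t at t = 3.0000: 2471.993599
Macaulay duration D = (sum_t t * PV_t) / P = 2572.336534 / 891.761927 = 2.884555

Answer: Macaulay duration = 2.8846 years


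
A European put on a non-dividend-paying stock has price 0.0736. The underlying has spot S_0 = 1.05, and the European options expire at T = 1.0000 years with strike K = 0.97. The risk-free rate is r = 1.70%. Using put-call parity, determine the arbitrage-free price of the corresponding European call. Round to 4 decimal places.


Answer: Call price = 0.1700

Derivation:
Put-call parity: C - P = S_0 * exp(-qT) - K * exp(-rT).
S_0 * exp(-qT) = 1.0500 * 1.00000000 = 1.05000000
K * exp(-rT) = 0.9700 * 0.98314368 = 0.95364937
C = P + S*exp(-qT) - K*exp(-rT)
C = 0.0736 + 1.05000000 - 0.95364937 = 0.1700


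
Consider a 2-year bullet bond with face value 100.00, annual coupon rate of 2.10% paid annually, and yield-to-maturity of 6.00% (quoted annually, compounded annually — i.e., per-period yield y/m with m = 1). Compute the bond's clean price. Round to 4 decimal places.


Coupon per period c = face * coupon_rate / m = 2.100000
Periods per year m = 1; per-period yield y/m = 0.060000
Number of cashflows N = 2
Cashflows (t years, CF_t, discount factor 1/(1+y/m)^(m*t), PV):
  t = 1.0000: CF_t = 2.100000, DF = 0.943396, PV = 1.981132
  t = 2.0000: CF_t = 102.100000, DF = 0.889996, PV = 90.868637
Price P = sum_t PV_t = 92.849769

Answer: Price = 92.8498


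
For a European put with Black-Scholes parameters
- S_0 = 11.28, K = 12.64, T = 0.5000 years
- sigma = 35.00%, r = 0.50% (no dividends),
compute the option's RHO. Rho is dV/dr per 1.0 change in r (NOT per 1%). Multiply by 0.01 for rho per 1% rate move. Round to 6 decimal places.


d1 = -0.3261182239; d2 = -0.5736055973
phi(d1) = 0.3782820940; exp(-qT) = 1.0000000000; exp(-rT) = 0.9975031224
N(-d2) = 0.7168826384
Rho = -K*T*exp(-rT)*N(-d2) = -12.6400 * 0.5000 * 0.9975031224 * 0.7168826384 = -4.519386

Answer: Rho = -4.519386


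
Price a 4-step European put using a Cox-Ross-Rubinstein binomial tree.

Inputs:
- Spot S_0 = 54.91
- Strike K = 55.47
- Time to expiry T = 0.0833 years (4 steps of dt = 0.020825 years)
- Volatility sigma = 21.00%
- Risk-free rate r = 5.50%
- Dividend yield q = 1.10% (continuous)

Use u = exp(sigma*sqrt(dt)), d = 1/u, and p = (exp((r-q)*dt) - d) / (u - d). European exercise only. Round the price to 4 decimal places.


Answer: Price = V(0,0) = 1.5232

Derivation:
dt = T/N = 0.020825
u = exp(sigma*sqrt(dt)) = 1.030769; d = 1/u = 0.970150
p = (exp((r-q)*dt) - d) / (u - d) = 0.507547
Discount per step: exp(-r*dt) = 0.998855
Stock lattice S(k, i) with i counting down-moves:
  k=0: S(0,0) = 54.9100
  k=1: S(1,0) = 56.5995; S(1,1) = 53.2709
  k=2: S(2,0) = 58.3410; S(2,1) = 54.9100; S(2,2) = 51.6808
  k=3: S(3,0) = 60.1361; S(3,1) = 56.5995; S(3,2) = 53.2709; S(3,3) = 50.1381
  k=4: S(4,0) = 61.9864; S(4,1) = 58.3410; S(4,2) = 54.9100; S(4,3) = 51.6808; S(4,4) = 48.6415
Terminal payoffs V(N, i) = max(K - S_T, 0):
  V(4,0) = 0.000000; V(4,1) = 0.000000; V(4,2) = 0.560000; V(4,3) = 3.789226; V(4,4) = 6.828544
Backward induction: V(k, i) = exp(-r*dt) * [p * V(k+1, i) + (1-p) * V(k+1, i+1)].
  V(3,0) = exp(-r*dt) * [p*0.000000 + (1-p)*0.000000] = 0.000000
  V(3,1) = exp(-r*dt) * [p*0.000000 + (1-p)*0.560000] = 0.275458
  V(3,2) = exp(-r*dt) * [p*0.560000 + (1-p)*3.789226] = 2.147781
  V(3,3) = exp(-r*dt) * [p*3.789226 + (1-p)*6.828544] = 5.279896
  V(2,0) = exp(-r*dt) * [p*0.000000 + (1-p)*0.275458] = 0.135495
  V(2,1) = exp(-r*dt) * [p*0.275458 + (1-p)*2.147781] = 1.196118
  V(2,2) = exp(-r*dt) * [p*2.147781 + (1-p)*5.279896] = 3.685976
  V(1,0) = exp(-r*dt) * [p*0.135495 + (1-p)*1.196118] = 0.657049
  V(1,1) = exp(-r*dt) * [p*1.196118 + (1-p)*3.685976] = 2.419483
  V(0,0) = exp(-r*dt) * [p*0.657049 + (1-p)*2.419483] = 1.523219


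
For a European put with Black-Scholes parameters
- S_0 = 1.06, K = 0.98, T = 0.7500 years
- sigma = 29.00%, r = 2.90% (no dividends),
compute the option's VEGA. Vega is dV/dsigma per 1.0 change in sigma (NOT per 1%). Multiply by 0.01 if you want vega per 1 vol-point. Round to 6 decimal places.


d1 = 0.5246286950; d2 = 0.2734813279
phi(d1) = 0.3476510031; exp(-qT) = 1.0000000000; exp(-rT) = 0.9784848257
Vega = S * exp(-qT) * phi(d1) * sqrt(T) = 1.0600 * 1.0000000000 * 0.3476510031 * 0.8660254038 = 0.319139

Answer: Vega = 0.319139


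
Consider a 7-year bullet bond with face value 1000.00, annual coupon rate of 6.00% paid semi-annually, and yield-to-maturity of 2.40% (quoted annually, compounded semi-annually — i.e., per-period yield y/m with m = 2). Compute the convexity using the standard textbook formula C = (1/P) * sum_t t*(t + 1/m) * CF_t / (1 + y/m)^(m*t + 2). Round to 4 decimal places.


Answer: Convexity = 41.1126

Derivation:
Coupon per period c = face * coupon_rate / m = 30.000000
Periods per year m = 2; per-period yield y/m = 0.012000
Number of cashflows N = 14
Cashflows (t years, CF_t, discount factor 1/(1+y/m)^(m*t), PV):
  t = 0.5000: CF_t = 30.000000, DF = 0.988142, PV = 29.644269
  t = 1.0000: CF_t = 30.000000, DF = 0.976425, PV = 29.292756
  t = 1.5000: CF_t = 30.000000, DF = 0.964847, PV = 28.945411
  t = 2.0000: CF_t = 30.000000, DF = 0.953406, PV = 28.602185
  t = 2.5000: CF_t = 30.000000, DF = 0.942101, PV = 28.263028
  t = 3.0000: CF_t = 30.000000, DF = 0.930930, PV = 27.927894
  t = 3.5000: CF_t = 30.000000, DF = 0.919891, PV = 27.596733
  t = 4.0000: CF_t = 30.000000, DF = 0.908983, PV = 27.269499
  t = 4.5000: CF_t = 30.000000, DF = 0.898205, PV = 26.946145
  t = 5.0000: CF_t = 30.000000, DF = 0.887554, PV = 26.626625
  t = 5.5000: CF_t = 30.000000, DF = 0.877030, PV = 26.310895
  t = 6.0000: CF_t = 30.000000, DF = 0.866630, PV = 25.998908
  t = 6.5000: CF_t = 30.000000, DF = 0.856354, PV = 25.690620
  t = 7.0000: CF_t = 1030.000000, DF = 0.846200, PV = 871.585607
Price P = sum_t PV_t = 1230.700573
Convexity numerator sum_t t*(t + 1/m) * CF_t / (1+y/m)^(m*t + 2):
  t = 0.5000: term = 14.472705
  t = 1.0000: term = 42.903277
  t = 1.5000: term = 84.789085
  t = 2.0000: term = 139.639468
  t = 2.5000: term = 206.975495
  t = 3.0000: term = 286.329737
  t = 3.5000: term = 377.246030
  t = 4.0000: term = 479.279259
  t = 4.5000: term = 591.995132
  t = 5.0000: term = 714.969966
  t = 5.5000: term = 847.790473
  t = 6.0000: term = 990.053553
  t = 6.5000: term = 1141.366086
  t = 7.0000: term = 44679.502437
Convexity = (1/P) * sum = 50597.312701 / 1230.700573 = 41.112610


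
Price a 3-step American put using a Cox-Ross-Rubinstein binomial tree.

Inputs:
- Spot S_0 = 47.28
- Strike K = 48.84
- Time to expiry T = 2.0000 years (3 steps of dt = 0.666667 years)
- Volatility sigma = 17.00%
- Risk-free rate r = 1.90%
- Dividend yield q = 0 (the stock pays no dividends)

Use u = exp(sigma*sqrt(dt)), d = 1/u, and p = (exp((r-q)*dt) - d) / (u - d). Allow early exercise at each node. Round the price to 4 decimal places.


dt = T/N = 0.666667
u = exp(sigma*sqrt(dt)) = 1.148899; d = 1/u = 0.870398
p = (exp((r-q)*dt) - d) / (u - d) = 0.511125
Discount per step: exp(-r*dt) = 0.987413
Stock lattice S(k, i) with i counting down-moves:
  k=0: S(0,0) = 47.2800
  k=1: S(1,0) = 54.3200; S(1,1) = 41.1524
  k=2: S(2,0) = 62.4082; S(2,1) = 47.2800; S(2,2) = 35.8190
  k=3: S(3,0) = 71.7007; S(3,1) = 54.3200; S(3,2) = 41.1524; S(3,3) = 31.1768
Terminal payoffs V(N, i) = max(K - S_T, 0):
  V(3,0) = 0.000000; V(3,1) = 0.000000; V(3,2) = 7.687571; V(3,3) = 17.663203
Backward induction: V(k, i) = exp(-r*dt) * [p * V(k+1, i) + (1-p) * V(k+1, i+1)]; then take max(V_cont, immediate exercise) for American.
  V(2,0) = exp(-r*dt) * [p*0.000000 + (1-p)*0.000000] = 0.000000; exercise = 0.000000; V(2,0) = max -> 0.000000
  V(2,1) = exp(-r*dt) * [p*0.000000 + (1-p)*7.687571] = 3.710954; exercise = 1.560000; V(2,1) = max -> 3.710954
  V(2,2) = exp(-r*dt) * [p*7.687571 + (1-p)*17.663203] = 12.406260; exercise = 13.020998; V(2,2) = max -> 13.020998
  V(1,0) = exp(-r*dt) * [p*0.000000 + (1-p)*3.710954] = 1.791357; exercise = 0.000000; V(1,0) = max -> 1.791357
  V(1,1) = exp(-r*dt) * [p*3.710954 + (1-p)*13.020998] = 8.158402; exercise = 7.687571; V(1,1) = max -> 8.158402
  V(0,0) = exp(-r*dt) * [p*1.791357 + (1-p)*8.158402] = 4.842318; exercise = 1.560000; V(0,0) = max -> 4.842318

Answer: Price = V(0,0) = 4.8423


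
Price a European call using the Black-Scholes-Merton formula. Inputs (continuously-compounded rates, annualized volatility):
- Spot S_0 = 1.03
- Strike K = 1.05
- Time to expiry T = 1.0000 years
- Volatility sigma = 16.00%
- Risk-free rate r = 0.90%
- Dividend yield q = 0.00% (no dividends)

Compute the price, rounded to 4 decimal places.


Answer: Price = 0.0609

Derivation:
d1 = (ln(S/K) + (r - q + 0.5*sigma^2) * T) / (sigma * sqrt(T)) = 0.01605399
d2 = d1 - sigma * sqrt(T) = -0.14394601
exp(-rT) = 0.99104038; exp(-qT) = 1.00000000
C = S_0 * exp(-qT) * N(d1) - K * exp(-rT) * N(d2)
N(d1) = 0.50640434; N(d2) = 0.44277155
C = 1.0300 * 1.00000000 * 0.50640434 - 1.0500 * 0.99104038 * 0.44277155 = 0.0609


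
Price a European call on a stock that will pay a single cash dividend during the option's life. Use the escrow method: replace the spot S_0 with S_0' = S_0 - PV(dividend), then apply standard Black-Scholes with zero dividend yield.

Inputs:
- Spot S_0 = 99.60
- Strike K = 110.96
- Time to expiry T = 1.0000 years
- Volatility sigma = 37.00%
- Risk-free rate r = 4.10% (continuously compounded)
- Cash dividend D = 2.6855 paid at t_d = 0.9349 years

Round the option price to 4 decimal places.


Answer: Price = 10.6582

Derivation:
PV(D) = D * exp(-r * t_d) = 2.6855 * 0.96239443 = 2.58451025
S_0' = S_0 - PV(D) = 99.6000 - 2.58451025 = 97.01548975
d1 = (ln(S_0'/K) + (r + sigma^2/2)*T) / (sigma*sqrt(T)) = -0.06715979
d2 = d1 - sigma*sqrt(T) = -0.43715979
exp(-rT) = 0.95982913
N(d1) = 0.47322725; N(d2) = 0.33099773
C = S_0' * N(d1) - K * exp(-rT) * N(d2) = 97.01548975 * 0.47322725 - 110.9600 * 0.95982913 * 0.33099773 = 10.6582


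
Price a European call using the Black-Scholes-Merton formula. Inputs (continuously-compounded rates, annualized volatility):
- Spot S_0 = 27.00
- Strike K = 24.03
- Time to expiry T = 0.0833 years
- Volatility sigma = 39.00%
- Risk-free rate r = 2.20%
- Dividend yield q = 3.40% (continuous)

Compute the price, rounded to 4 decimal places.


d1 = (ln(S/K) + (r - q + 0.5*sigma^2) * T) / (sigma * sqrt(T)) = 1.08269663
d2 = d1 - sigma * sqrt(T) = 0.97013585
exp(-rT) = 0.99816908; exp(-qT) = 0.99717181
C = S_0 * exp(-qT) * N(d1) - K * exp(-rT) * N(d2)
N(d1) = 0.86052845; N(d2) = 0.83401061
C = 27.0000 * 0.99717181 * 0.86052845 - 24.0300 * 0.99816908 * 0.83401061 = 3.1640

Answer: Price = 3.1640


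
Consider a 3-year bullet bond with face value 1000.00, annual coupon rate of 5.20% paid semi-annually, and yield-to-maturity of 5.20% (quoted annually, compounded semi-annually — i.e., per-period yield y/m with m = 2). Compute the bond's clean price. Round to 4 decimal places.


Coupon per period c = face * coupon_rate / m = 26.000000
Periods per year m = 2; per-period yield y/m = 0.026000
Number of cashflows N = 6
Cashflows (t years, CF_t, discount factor 1/(1+y/m)^(m*t), PV):
  t = 0.5000: CF_t = 26.000000, DF = 0.974659, PV = 25.341131
  t = 1.0000: CF_t = 26.000000, DF = 0.949960, PV = 24.698958
  t = 1.5000: CF_t = 26.000000, DF = 0.925887, PV = 24.073058
  t = 2.0000: CF_t = 26.000000, DF = 0.902424, PV = 23.463020
  t = 2.5000: CF_t = 26.000000, DF = 0.879555, PV = 22.868440
  t = 3.0000: CF_t = 1026.000000, DF = 0.857266, PV = 879.555394
Price P = sum_t PV_t = 1000.000000

Answer: Price = 1000.0000


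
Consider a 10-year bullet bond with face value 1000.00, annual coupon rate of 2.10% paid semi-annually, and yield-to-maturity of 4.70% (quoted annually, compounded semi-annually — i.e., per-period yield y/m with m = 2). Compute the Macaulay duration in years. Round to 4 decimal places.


Coupon per period c = face * coupon_rate / m = 10.500000
Periods per year m = 2; per-period yield y/m = 0.023500
Number of cashflows N = 20
Cashflows (t years, CF_t, discount factor 1/(1+y/m)^(m*t), PV):
  t = 0.5000: CF_t = 10.500000, DF = 0.977040, PV = 10.258915
  t = 1.0000: CF_t = 10.500000, DF = 0.954606, PV = 10.023366
  t = 1.5000: CF_t = 10.500000, DF = 0.932688, PV = 9.793226
  t = 2.0000: CF_t = 10.500000, DF = 0.911273, PV = 9.568369
  t = 2.5000: CF_t = 10.500000, DF = 0.890350, PV = 9.348675
  t = 3.0000: CF_t = 10.500000, DF = 0.869907, PV = 9.134025
  t = 3.5000: CF_t = 10.500000, DF = 0.849934, PV = 8.924304
  t = 4.0000: CF_t = 10.500000, DF = 0.830419, PV = 8.719398
  t = 4.5000: CF_t = 10.500000, DF = 0.811352, PV = 8.519197
  t = 5.0000: CF_t = 10.500000, DF = 0.792723, PV = 8.323593
  t = 5.5000: CF_t = 10.500000, DF = 0.774522, PV = 8.132480
  t = 6.0000: CF_t = 10.500000, DF = 0.756739, PV = 7.945754
  t = 6.5000: CF_t = 10.500000, DF = 0.739363, PV = 7.763316
  t = 7.0000: CF_t = 10.500000, DF = 0.722387, PV = 7.585067
  t = 7.5000: CF_t = 10.500000, DF = 0.705801, PV = 7.410911
  t = 8.0000: CF_t = 10.500000, DF = 0.689596, PV = 7.240753
  t = 8.5000: CF_t = 10.500000, DF = 0.673762, PV = 7.074502
  t = 9.0000: CF_t = 10.500000, DF = 0.658292, PV = 6.912069
  t = 9.5000: CF_t = 10.500000, DF = 0.643178, PV = 6.753365
  t = 10.0000: CF_t = 1010.500000, DF = 0.628410, PV = 635.008265
Price P = sum_t PV_t = 794.439553
Macaulay numerator sum_t t * PV_t:
  t * PV_t at t = 0.5000: 5.129458
  t * PV_t at t = 1.0000: 10.023366
  t * PV_t at t = 1.5000: 14.689838
  t * PV_t at t = 2.0000: 19.136738
  t * PV_t at t = 2.5000: 23.371688
  t * PV_t at t = 3.0000: 27.402076
  t * PV_t at t = 3.5000: 31.235065
  t * PV_t at t = 4.0000: 34.877594
  t * PV_t at t = 4.5000: 38.336388
  t * PV_t at t = 5.0000: 41.617964
  t * PV_t at t = 5.5000: 44.728638
  t * PV_t at t = 6.0000: 47.674526
  t * PV_t at t = 6.5000: 50.461557
  t * PV_t at t = 7.0000: 53.095471
  t * PV_t at t = 7.5000: 55.581832
  t * PV_t at t = 8.0000: 57.926026
  t * PV_t at t = 8.5000: 60.133271
  t * PV_t at t = 9.0000: 62.208619
  t * PV_t at t = 9.5000: 64.156965
  t * PV_t at t = 10.0000: 6350.082649
Macaulay duration D = (sum_t t * PV_t) / P = 7091.869730 / 794.439553 = 8.926884

Answer: Macaulay duration = 8.9269 years


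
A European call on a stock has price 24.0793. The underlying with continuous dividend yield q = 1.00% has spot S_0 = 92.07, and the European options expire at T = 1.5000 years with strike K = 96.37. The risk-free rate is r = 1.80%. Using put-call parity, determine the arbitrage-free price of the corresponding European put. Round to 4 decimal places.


Answer: Put price = 27.1829

Derivation:
Put-call parity: C - P = S_0 * exp(-qT) - K * exp(-rT).
S_0 * exp(-qT) = 92.0700 * 0.98511194 = 90.69925628
K * exp(-rT) = 96.3700 * 0.97336124 = 93.80282285
P = C - S*exp(-qT) + K*exp(-rT)
P = 24.0793 - 90.69925628 + 93.80282285 = 27.1829


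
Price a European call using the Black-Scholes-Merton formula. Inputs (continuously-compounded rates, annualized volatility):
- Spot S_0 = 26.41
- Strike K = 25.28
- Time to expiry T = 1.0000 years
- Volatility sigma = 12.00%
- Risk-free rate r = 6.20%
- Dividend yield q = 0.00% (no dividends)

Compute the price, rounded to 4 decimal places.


d1 = (ln(S/K) + (r - q + 0.5*sigma^2) * T) / (sigma * sqrt(T)) = 0.94107631
d2 = d1 - sigma * sqrt(T) = 0.82107631
exp(-rT) = 0.93988289; exp(-qT) = 1.00000000
C = S_0 * exp(-qT) * N(d1) - K * exp(-rT) * N(d2)
N(d1) = 0.82666712; N(d2) = 0.79419860
C = 26.4100 * 1.00000000 * 0.82666712 - 25.2800 * 0.93988289 * 0.79419860 = 2.9619

Answer: Price = 2.9619


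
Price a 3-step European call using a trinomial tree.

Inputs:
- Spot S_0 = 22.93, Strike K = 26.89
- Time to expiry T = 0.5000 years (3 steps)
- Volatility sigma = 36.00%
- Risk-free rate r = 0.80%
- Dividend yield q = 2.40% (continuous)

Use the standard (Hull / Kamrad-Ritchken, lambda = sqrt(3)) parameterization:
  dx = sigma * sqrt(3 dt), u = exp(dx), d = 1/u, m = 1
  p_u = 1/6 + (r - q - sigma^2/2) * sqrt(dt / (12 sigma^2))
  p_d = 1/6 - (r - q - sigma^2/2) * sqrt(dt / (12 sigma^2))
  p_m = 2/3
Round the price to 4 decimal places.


Answer: Price = V(0,0) = 1.0332

Derivation:
dt = T/N = 0.166667; dx = sigma*sqrt(3*dt) = 0.254558
u = exp(dx) = 1.289892; d = 1/u = 0.775259
p_u = 0.140216, p_m = 0.666667, p_d = 0.193118
Discount per step: exp(-r*dt) = 0.998668
Stock lattice S(k, j) with j the centered position index:
  k=0: S(0,+0) = 22.9300
  k=1: S(1,-1) = 17.7767; S(1,+0) = 22.9300; S(1,+1) = 29.5772
  k=2: S(2,-2) = 13.7815; S(2,-1) = 17.7767; S(2,+0) = 22.9300; S(2,+1) = 29.5772; S(2,+2) = 38.1514
  k=3: S(3,-3) = 10.6843; S(3,-2) = 13.7815; S(3,-1) = 17.7767; S(3,+0) = 22.9300; S(3,+1) = 29.5772; S(3,+2) = 38.1514; S(3,+3) = 49.2112
Terminal payoffs V(N, j) = max(S_T - K, 0):
  V(3,-3) = 0.000000; V(3,-2) = 0.000000; V(3,-1) = 0.000000; V(3,+0) = 0.000000; V(3,+1) = 2.687222; V(3,+2) = 11.261420; V(3,+3) = 22.321209
Backward induction: V(k, j) = exp(-r*dt) * [p_u * V(k+1, j+1) + p_m * V(k+1, j) + p_d * V(k+1, j-1)]
  V(2,-2) = exp(-r*dt) * [p_u*0.000000 + p_m*0.000000 + p_d*0.000000] = 0.000000
  V(2,-1) = exp(-r*dt) * [p_u*0.000000 + p_m*0.000000 + p_d*0.000000] = 0.000000
  V(2,+0) = exp(-r*dt) * [p_u*2.687222 + p_m*0.000000 + p_d*0.000000] = 0.376288
  V(2,+1) = exp(-r*dt) * [p_u*11.261420 + p_m*2.687222 + p_d*0.000000] = 3.366017
  V(2,+2) = exp(-r*dt) * [p_u*22.321209 + p_m*11.261420 + p_d*2.687222] = 11.141481
  V(1,-1) = exp(-r*dt) * [p_u*0.376288 + p_m*0.000000 + p_d*0.000000] = 0.052691
  V(1,+0) = exp(-r*dt) * [p_u*3.366017 + p_m*0.376288 + p_d*0.000000] = 0.721864
  V(1,+1) = exp(-r*dt) * [p_u*11.141481 + p_m*3.366017 + p_d*0.376288] = 3.873721
  V(0,+0) = exp(-r*dt) * [p_u*3.873721 + p_m*0.721864 + p_d*0.052691] = 1.033196


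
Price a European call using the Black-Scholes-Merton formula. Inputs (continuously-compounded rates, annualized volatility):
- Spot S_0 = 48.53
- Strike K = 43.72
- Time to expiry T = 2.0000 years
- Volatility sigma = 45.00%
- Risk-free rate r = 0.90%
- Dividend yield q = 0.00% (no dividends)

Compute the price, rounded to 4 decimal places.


d1 = (ln(S/K) + (r - q + 0.5*sigma^2) * T) / (sigma * sqrt(T)) = 0.51049417
d2 = d1 - sigma * sqrt(T) = -0.12590193
exp(-rT) = 0.98216103; exp(-qT) = 1.00000000
C = S_0 * exp(-qT) * N(d1) - K * exp(-rT) * N(d2)
N(d1) = 0.69514735; N(d2) = 0.44990478
C = 48.5300 * 1.00000000 * 0.69514735 - 43.7200 * 0.98216103 * 0.44990478 = 14.4166

Answer: Price = 14.4166


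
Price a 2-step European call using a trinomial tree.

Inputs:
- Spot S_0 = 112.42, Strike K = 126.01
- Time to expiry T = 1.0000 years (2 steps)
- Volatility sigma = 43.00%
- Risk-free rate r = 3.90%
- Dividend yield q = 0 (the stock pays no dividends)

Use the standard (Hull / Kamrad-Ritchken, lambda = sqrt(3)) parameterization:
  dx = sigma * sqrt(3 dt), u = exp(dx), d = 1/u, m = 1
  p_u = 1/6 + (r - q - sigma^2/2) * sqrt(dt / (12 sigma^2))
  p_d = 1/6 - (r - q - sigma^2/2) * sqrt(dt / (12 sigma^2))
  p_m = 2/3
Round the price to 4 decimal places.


dt = T/N = 0.500000; dx = sigma*sqrt(3*dt) = 0.526640
u = exp(dx) = 1.693234; d = 1/u = 0.590586
p_u = 0.141294, p_m = 0.666667, p_d = 0.192040
Discount per step: exp(-r*dt) = 0.980689
Stock lattice S(k, j) with j the centered position index:
  k=0: S(0,+0) = 112.4200
  k=1: S(1,-1) = 66.3937; S(1,+0) = 112.4200; S(1,+1) = 190.3534
  k=2: S(2,-2) = 39.2112; S(2,-1) = 66.3937; S(2,+0) = 112.4200; S(2,+1) = 190.3534; S(2,+2) = 322.3128
Terminal payoffs V(N, j) = max(S_T - K, 0):
  V(2,-2) = 0.000000; V(2,-1) = 0.000000; V(2,+0) = 0.000000; V(2,+1) = 64.343363; V(2,+2) = 196.302782
Backward induction: V(k, j) = exp(-r*dt) * [p_u * V(k+1, j+1) + p_m * V(k+1, j) + p_d * V(k+1, j-1)]
  V(1,-1) = exp(-r*dt) * [p_u*0.000000 + p_m*0.000000 + p_d*0.000000] = 0.000000
  V(1,+0) = exp(-r*dt) * [p_u*64.343363 + p_m*0.000000 + p_d*0.000000] = 8.915740
  V(1,+1) = exp(-r*dt) * [p_u*196.302782 + p_m*64.343363 + p_d*0.000000] = 69.267915
  V(0,+0) = exp(-r*dt) * [p_u*69.267915 + p_m*8.915740 + p_d*0.000000] = 15.427155

Answer: Price = V(0,0) = 15.4272


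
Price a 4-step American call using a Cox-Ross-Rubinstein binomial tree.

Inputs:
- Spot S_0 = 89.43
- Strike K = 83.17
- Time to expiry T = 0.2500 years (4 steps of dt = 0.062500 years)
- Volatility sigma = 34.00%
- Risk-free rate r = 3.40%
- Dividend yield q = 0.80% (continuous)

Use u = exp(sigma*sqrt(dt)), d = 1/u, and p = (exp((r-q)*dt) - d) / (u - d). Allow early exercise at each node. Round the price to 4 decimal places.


dt = T/N = 0.062500
u = exp(sigma*sqrt(dt)) = 1.088717; d = 1/u = 0.918512
p = (exp((r-q)*dt) - d) / (u - d) = 0.488318
Discount per step: exp(-r*dt) = 0.997877
Stock lattice S(k, i) with i counting down-moves:
  k=0: S(0,0) = 89.4300
  k=1: S(1,0) = 97.3640; S(1,1) = 82.1426
  k=2: S(2,0) = 106.0018; S(2,1) = 89.4300; S(2,2) = 75.4489
  k=3: S(3,0) = 115.4060; S(3,1) = 97.3640; S(3,2) = 82.1426; S(3,3) = 69.3008
  k=4: S(4,0) = 125.6445; S(4,1) = 106.0018; S(4,2) = 89.4300; S(4,3) = 75.4489; S(4,4) = 63.6536
Terminal payoffs V(N, i) = max(S_T - K, 0):
  V(4,0) = 42.474463; V(4,1) = 22.831813; V(4,2) = 6.260000; V(4,3) = 0.000000; V(4,4) = 0.000000
Backward induction: V(k, i) = exp(-r*dt) * [p * V(k+1, i) + (1-p) * V(k+1, i+1)]; then take max(V_cont, immediate exercise) for American.
  V(3,0) = exp(-r*dt) * [p*42.474463 + (1-p)*22.831813] = 32.354843; exercise = 32.235983; V(3,0) = max -> 32.354843
  V(3,1) = exp(-r*dt) * [p*22.831813 + (1-p)*6.260000] = 14.321846; exercise = 14.193967; V(3,1) = max -> 14.321846
  V(3,2) = exp(-r*dt) * [p*6.260000 + (1-p)*0.000000] = 3.050381; exercise = 0.000000; V(3,2) = max -> 3.050381
  V(3,3) = exp(-r*dt) * [p*0.000000 + (1-p)*0.000000] = 0.000000; exercise = 0.000000; V(3,3) = max -> 0.000000
  V(2,0) = exp(-r*dt) * [p*32.354843 + (1-p)*14.321846] = 23.078586; exercise = 22.831813; V(2,0) = max -> 23.078586
  V(2,1) = exp(-r*dt) * [p*14.321846 + (1-p)*3.050381] = 8.536280; exercise = 6.260000; V(2,1) = max -> 8.536280
  V(2,2) = exp(-r*dt) * [p*3.050381 + (1-p)*0.000000] = 1.486394; exercise = 0.000000; V(2,2) = max -> 1.486394
  V(1,0) = exp(-r*dt) * [p*23.078586 + (1-p)*8.536280] = 15.604354; exercise = 14.193967; V(1,0) = max -> 15.604354
  V(1,1) = exp(-r*dt) * [p*8.536280 + (1-p)*1.486394] = 4.918516; exercise = 0.000000; V(1,1) = max -> 4.918516
  V(0,0) = exp(-r*dt) * [p*15.604354 + (1-p)*4.918516] = 10.115084; exercise = 6.260000; V(0,0) = max -> 10.115084

Answer: Price = V(0,0) = 10.1151


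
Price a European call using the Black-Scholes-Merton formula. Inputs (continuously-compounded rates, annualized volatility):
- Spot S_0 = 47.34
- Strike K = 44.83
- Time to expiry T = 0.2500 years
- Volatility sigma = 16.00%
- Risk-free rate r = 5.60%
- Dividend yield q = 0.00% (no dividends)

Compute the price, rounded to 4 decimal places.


d1 = (ln(S/K) + (r - q + 0.5*sigma^2) * T) / (sigma * sqrt(T)) = 0.89597557
d2 = d1 - sigma * sqrt(T) = 0.81597557
exp(-rT) = 0.98609754; exp(-qT) = 1.00000000
C = S_0 * exp(-qT) * N(d1) - K * exp(-rT) * N(d2)
N(d1) = 0.81486710; N(d2) = 0.79274295
C = 47.3400 * 1.00000000 * 0.81486710 - 44.8300 * 0.98609754 * 0.79274295 = 3.5312

Answer: Price = 3.5312


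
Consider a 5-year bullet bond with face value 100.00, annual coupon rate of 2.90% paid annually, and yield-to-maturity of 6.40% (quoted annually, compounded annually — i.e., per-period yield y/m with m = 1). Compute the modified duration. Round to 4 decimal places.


Coupon per period c = face * coupon_rate / m = 2.900000
Periods per year m = 1; per-period yield y/m = 0.064000
Number of cashflows N = 5
Cashflows (t years, CF_t, discount factor 1/(1+y/m)^(m*t), PV):
  t = 1.0000: CF_t = 2.900000, DF = 0.939850, PV = 2.725564
  t = 2.0000: CF_t = 2.900000, DF = 0.883317, PV = 2.561620
  t = 3.0000: CF_t = 2.900000, DF = 0.830185, PV = 2.407538
  t = 4.0000: CF_t = 2.900000, DF = 0.780249, PV = 2.262723
  t = 5.0000: CF_t = 102.900000, DF = 0.733317, PV = 75.458338
Price P = sum_t PV_t = 85.415783
First compute Macaulay numerator sum_t t * PV_t:
  t * PV_t at t = 1.0000: 2.725564
  t * PV_t at t = 2.0000: 5.123240
  t * PV_t at t = 3.0000: 7.222613
  t * PV_t at t = 4.0000: 9.050894
  t * PV_t at t = 5.0000: 377.291690
Macaulay duration D = 401.414001 / 85.415783 = 4.699530
Modified duration = D / (1 + y/m) = 4.699530 / (1 + 0.064000) = 4.416851

Answer: Modified duration = 4.4169


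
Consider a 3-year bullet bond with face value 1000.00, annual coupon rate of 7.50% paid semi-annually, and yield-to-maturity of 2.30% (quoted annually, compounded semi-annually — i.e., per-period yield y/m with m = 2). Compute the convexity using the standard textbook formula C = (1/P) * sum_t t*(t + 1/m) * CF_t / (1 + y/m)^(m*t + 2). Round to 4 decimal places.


Coupon per period c = face * coupon_rate / m = 37.500000
Periods per year m = 2; per-period yield y/m = 0.011500
Number of cashflows N = 6
Cashflows (t years, CF_t, discount factor 1/(1+y/m)^(m*t), PV):
  t = 0.5000: CF_t = 37.500000, DF = 0.988631, PV = 37.073653
  t = 1.0000: CF_t = 37.500000, DF = 0.977391, PV = 36.652153
  t = 1.5000: CF_t = 37.500000, DF = 0.966279, PV = 36.235446
  t = 2.0000: CF_t = 37.500000, DF = 0.955293, PV = 35.823476
  t = 2.5000: CF_t = 37.500000, DF = 0.944432, PV = 35.416189
  t = 3.0000: CF_t = 1037.500000, DF = 0.933694, PV = 968.707769
Price P = sum_t PV_t = 1149.908686
Convexity numerator sum_t t*(t + 1/m) * CF_t / (1+y/m)^(m*t + 2):
  t = 0.5000: term = 18.117723
  t = 1.0000: term = 53.735213
  t = 1.5000: term = 106.248568
  t = 2.0000: term = 175.067669
  t = 2.5000: term = 259.615921
  t = 3.0000: term = 9941.463162
Convexity = (1/P) * sum = 10554.248257 / 1149.908686 = 9.178336

Answer: Convexity = 9.1783


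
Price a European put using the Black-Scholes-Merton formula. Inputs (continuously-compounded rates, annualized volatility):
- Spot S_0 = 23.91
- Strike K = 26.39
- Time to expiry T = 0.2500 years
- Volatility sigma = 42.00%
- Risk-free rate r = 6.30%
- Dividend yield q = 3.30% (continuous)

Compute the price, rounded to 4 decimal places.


d1 = (ln(S/K) + (r - q + 0.5*sigma^2) * T) / (sigma * sqrt(T)) = -0.32923033
d2 = d1 - sigma * sqrt(T) = -0.53923033
exp(-rT) = 0.98437338; exp(-qT) = 0.99178394
P = K * exp(-rT) * N(-d2) - S_0 * exp(-qT) * N(-d1)
N(-d1) = 0.62900920; N(-d2) = 0.70513603
P = 26.3900 * 0.98437338 * 0.70513603 - 23.9100 * 0.99178394 * 0.62900920 = 3.4017

Answer: Price = 3.4017


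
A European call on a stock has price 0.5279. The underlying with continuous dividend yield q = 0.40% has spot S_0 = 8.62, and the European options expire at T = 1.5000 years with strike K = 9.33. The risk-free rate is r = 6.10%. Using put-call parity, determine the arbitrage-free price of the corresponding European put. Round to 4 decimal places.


Put-call parity: C - P = S_0 * exp(-qT) - K * exp(-rT).
S_0 * exp(-qT) = 8.6200 * 0.99401796 = 8.56843485
K * exp(-rT) = 9.3300 * 0.91256132 = 8.51419708
P = C - S*exp(-qT) + K*exp(-rT)
P = 0.5279 - 8.56843485 + 8.51419708 = 0.4737

Answer: Put price = 0.4737


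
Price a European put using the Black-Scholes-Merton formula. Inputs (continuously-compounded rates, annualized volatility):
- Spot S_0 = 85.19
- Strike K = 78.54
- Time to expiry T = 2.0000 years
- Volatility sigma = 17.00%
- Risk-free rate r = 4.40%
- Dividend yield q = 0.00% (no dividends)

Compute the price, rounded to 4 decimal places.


Answer: Price = 2.6593

Derivation:
d1 = (ln(S/K) + (r - q + 0.5*sigma^2) * T) / (sigma * sqrt(T)) = 0.82430352
d2 = d1 - sigma * sqrt(T) = 0.58388721
exp(-rT) = 0.91576088; exp(-qT) = 1.00000000
P = K * exp(-rT) * N(-d2) - S_0 * exp(-qT) * N(-d1)
N(-d1) = 0.20488356; N(-d2) = 0.27964810
P = 78.5400 * 0.91576088 * 0.27964810 - 85.1900 * 1.00000000 * 0.20488356 = 2.6593


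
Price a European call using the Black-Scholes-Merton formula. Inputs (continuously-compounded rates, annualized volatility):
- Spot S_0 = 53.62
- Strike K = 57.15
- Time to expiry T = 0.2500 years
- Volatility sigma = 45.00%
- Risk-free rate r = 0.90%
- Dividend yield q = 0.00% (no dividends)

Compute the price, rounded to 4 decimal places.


d1 = (ln(S/K) + (r - q + 0.5*sigma^2) * T) / (sigma * sqrt(T)) = -0.16086559
d2 = d1 - sigma * sqrt(T) = -0.38586559
exp(-rT) = 0.99775253; exp(-qT) = 1.00000000
C = S_0 * exp(-qT) * N(d1) - K * exp(-rT) * N(d2)
N(d1) = 0.43609963; N(d2) = 0.34979811
C = 53.6200 * 1.00000000 * 0.43609963 - 57.1500 * 0.99775253 * 0.34979811 = 3.4376

Answer: Price = 3.4376


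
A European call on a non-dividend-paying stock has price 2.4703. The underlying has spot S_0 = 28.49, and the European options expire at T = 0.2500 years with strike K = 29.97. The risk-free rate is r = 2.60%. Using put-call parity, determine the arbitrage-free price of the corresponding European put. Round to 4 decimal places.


Answer: Put price = 3.7561

Derivation:
Put-call parity: C - P = S_0 * exp(-qT) - K * exp(-rT).
S_0 * exp(-qT) = 28.4900 * 1.00000000 = 28.49000000
K * exp(-rT) = 29.9700 * 0.99352108 = 29.77582675
P = C - S*exp(-qT) + K*exp(-rT)
P = 2.4703 - 28.49000000 + 29.77582675 = 3.7561


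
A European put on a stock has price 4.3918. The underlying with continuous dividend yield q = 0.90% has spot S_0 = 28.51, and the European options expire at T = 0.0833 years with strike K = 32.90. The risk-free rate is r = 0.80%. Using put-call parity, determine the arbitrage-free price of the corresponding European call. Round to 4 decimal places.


Answer: Call price = 0.0024

Derivation:
Put-call parity: C - P = S_0 * exp(-qT) - K * exp(-rT).
S_0 * exp(-qT) = 28.5100 * 0.99925058 = 28.48863406
K * exp(-rT) = 32.9000 * 0.99933382 = 32.87808274
C = P + S*exp(-qT) - K*exp(-rT)
C = 4.3918 + 28.48863406 - 32.87808274 = 0.0024


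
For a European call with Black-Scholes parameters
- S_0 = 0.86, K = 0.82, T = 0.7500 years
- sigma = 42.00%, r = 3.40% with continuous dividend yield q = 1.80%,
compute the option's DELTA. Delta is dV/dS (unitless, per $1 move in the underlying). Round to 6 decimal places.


d1 = 0.3457999545; d2 = -0.0179307151
phi(d1) = 0.3757890473; exp(-qT) = 0.9865907163; exp(-rT) = 0.9748223790
N(d1) = 0.6352534703
Delta = exp(-qT) * N(d1) = 0.9865907163 * 0.6352534703 = 0.626735

Answer: Delta = 0.626735


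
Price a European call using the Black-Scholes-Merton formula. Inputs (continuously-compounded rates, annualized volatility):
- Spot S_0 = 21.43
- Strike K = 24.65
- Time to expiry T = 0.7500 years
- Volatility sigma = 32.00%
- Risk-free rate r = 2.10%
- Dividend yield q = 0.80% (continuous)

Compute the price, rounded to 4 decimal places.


d1 = (ln(S/K) + (r - q + 0.5*sigma^2) * T) / (sigma * sqrt(T)) = -0.33138134
d2 = d1 - sigma * sqrt(T) = -0.60850947
exp(-rT) = 0.98437338; exp(-qT) = 0.99401796
C = S_0 * exp(-qT) * N(d1) - K * exp(-rT) * N(d2)
N(d1) = 0.37017823; N(d2) = 0.27142481
C = 21.4300 * 0.99401796 * 0.37017823 - 24.6500 * 0.98437338 * 0.27142481 = 1.2994

Answer: Price = 1.2994
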